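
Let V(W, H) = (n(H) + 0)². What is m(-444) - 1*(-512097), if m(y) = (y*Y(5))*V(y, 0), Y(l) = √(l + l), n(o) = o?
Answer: 512097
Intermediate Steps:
Y(l) = √2*√l (Y(l) = √(2*l) = √2*√l)
V(W, H) = H² (V(W, H) = (H + 0)² = H²)
m(y) = 0 (m(y) = (y*(√2*√5))*0² = (y*√10)*0 = 0)
m(-444) - 1*(-512097) = 0 - 1*(-512097) = 0 + 512097 = 512097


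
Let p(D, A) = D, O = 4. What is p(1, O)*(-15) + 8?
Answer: -7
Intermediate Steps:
p(1, O)*(-15) + 8 = 1*(-15) + 8 = -15 + 8 = -7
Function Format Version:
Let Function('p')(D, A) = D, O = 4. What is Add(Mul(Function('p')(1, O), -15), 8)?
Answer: -7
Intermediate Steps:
Add(Mul(Function('p')(1, O), -15), 8) = Add(Mul(1, -15), 8) = Add(-15, 8) = -7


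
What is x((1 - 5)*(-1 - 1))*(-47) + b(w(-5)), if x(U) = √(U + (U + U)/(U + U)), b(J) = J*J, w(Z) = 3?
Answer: -132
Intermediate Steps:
b(J) = J²
x(U) = √(1 + U) (x(U) = √(U + (2*U)/((2*U))) = √(U + (2*U)*(1/(2*U))) = √(U + 1) = √(1 + U))
x((1 - 5)*(-1 - 1))*(-47) + b(w(-5)) = √(1 + (1 - 5)*(-1 - 1))*(-47) + 3² = √(1 - 4*(-2))*(-47) + 9 = √(1 + 8)*(-47) + 9 = √9*(-47) + 9 = 3*(-47) + 9 = -141 + 9 = -132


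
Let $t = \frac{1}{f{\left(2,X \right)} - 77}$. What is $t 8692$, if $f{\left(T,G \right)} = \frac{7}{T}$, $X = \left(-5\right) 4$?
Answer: $- \frac{17384}{147} \approx -118.26$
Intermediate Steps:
$X = -20$
$t = - \frac{2}{147}$ ($t = \frac{1}{\frac{7}{2} - 77} = \frac{1}{- \frac{147}{2}} = - \frac{2}{147} \approx -0.013605$)
$t 8692 = \left(- \frac{2}{147}\right) 8692 = - \frac{17384}{147}$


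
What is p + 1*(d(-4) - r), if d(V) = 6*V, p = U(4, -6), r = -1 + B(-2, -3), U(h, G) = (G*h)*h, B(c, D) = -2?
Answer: -117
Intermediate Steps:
U(h, G) = G*h**2
r = -3 (r = -1 - 2 = -3)
p = -96 (p = -6*4**2 = -6*16 = -96)
p + 1*(d(-4) - r) = -96 + 1*(6*(-4) - 1*(-3)) = -96 + 1*(-24 + 3) = -96 + 1*(-21) = -96 - 21 = -117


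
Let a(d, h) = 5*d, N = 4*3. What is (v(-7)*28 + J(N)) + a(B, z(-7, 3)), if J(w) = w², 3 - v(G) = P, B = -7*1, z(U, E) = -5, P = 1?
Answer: 165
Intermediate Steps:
N = 12
B = -7
v(G) = 2 (v(G) = 3 - 1*1 = 3 - 1 = 2)
(v(-7)*28 + J(N)) + a(B, z(-7, 3)) = (2*28 + 12²) + 5*(-7) = (56 + 144) - 35 = 200 - 35 = 165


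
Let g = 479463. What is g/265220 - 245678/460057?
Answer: 155421590231/122016317540 ≈ 1.2738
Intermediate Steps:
g/265220 - 245678/460057 = 479463/265220 - 245678/460057 = 155421590231/122016317540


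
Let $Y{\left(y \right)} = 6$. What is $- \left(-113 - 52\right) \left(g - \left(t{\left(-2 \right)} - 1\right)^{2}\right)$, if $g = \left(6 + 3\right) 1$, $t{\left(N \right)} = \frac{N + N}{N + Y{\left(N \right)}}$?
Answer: $825$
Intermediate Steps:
$t{\left(N \right)} = \frac{2 N}{6 + N}$ ($t{\left(N \right)} = \frac{N + N}{N + 6} = \frac{2 N}{6 + N}$)
$g = 9$ ($g = 9 \cdot 1 = 9$)
$- \left(-113 - 52\right) \left(g - \left(t{\left(-2 \right)} - 1\right)^{2}\right) = - \left(-113 - 52\right) \left(9 - \left(2 \left(-2\right) \frac{1}{6 - 2} - 1\right)^{2}\right) = - \left(-165\right) \left(9 - \left(2 \left(-2\right) \frac{1}{4} - 1\right)^{2}\right) = - \left(-165\right) \left(9 - \left(-1 - 1\right)^{2}\right) = - \left(-165\right) \left(9 - \left(-2\right)^{2}\right) = - \left(-165\right) \left(9 - 4\right) = - \left(-165\right) 5 = \left(-1\right) \left(-825\right) = 825$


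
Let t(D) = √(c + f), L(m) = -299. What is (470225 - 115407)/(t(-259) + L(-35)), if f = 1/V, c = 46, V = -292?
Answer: -30978449944/26091661 - 7805996*√8103/26091661 ≈ -1214.2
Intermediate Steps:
f = -1/292 (f = 1/(-292) = -1/292 ≈ -0.0034247)
t(D) = 11*√8103/146 (t(D) = √(46 - 1/292) = √(13431/292) = 11*√8103/146)
(470225 - 115407)/(t(-259) + L(-35)) = (470225 - 115407)/(11*√8103/146 - 299) = 354818/(-299 + 11*√8103/146)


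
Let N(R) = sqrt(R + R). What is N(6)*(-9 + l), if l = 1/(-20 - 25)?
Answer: -812*sqrt(3)/45 ≈ -31.254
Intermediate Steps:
N(R) = sqrt(2)*sqrt(R) (N(R) = sqrt(2*R) = sqrt(2)*sqrt(R))
l = -1/45 (l = 1/(-45) = -1/45 ≈ -0.022222)
N(6)*(-9 + l) = (sqrt(2)*sqrt(6))*(-9 - 1/45) = (2*sqrt(3))*(-406/45) = -812*sqrt(3)/45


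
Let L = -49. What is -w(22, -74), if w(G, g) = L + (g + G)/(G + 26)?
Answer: 601/12 ≈ 50.083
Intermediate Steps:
w(G, g) = -49 + (G + g)/(26 + G) (w(G, g) = -49 + (g + G)/(G + 26) = -49 + (G + g)/(26 + G))
-w(22, -74) = -(-1274 - 74 - 48*22)/(26 + 22) = -(-1274 - 74 - 1056)/48 = -(-2404)/48 = -1*(-601/12) = 601/12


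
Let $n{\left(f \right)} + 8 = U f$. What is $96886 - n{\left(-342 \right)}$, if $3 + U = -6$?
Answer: $93816$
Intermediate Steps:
$U = -9$ ($U = -3 - 6 = -9$)
$n{\left(f \right)} = -8 - 9 f$
$96886 - n{\left(-342 \right)} = 96886 - \left(-8 - -3078\right) = 96886 - \left(-8 + 3078\right) = 96886 - 3070 = 93816$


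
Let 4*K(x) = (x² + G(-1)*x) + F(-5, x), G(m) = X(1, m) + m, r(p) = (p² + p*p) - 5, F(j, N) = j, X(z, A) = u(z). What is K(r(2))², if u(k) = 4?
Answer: 169/16 ≈ 10.563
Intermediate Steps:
X(z, A) = 4
r(p) = -5 + 2*p² (r(p) = (p² + p²) - 5 = 2*p² - 5 = -5 + 2*p²)
G(m) = 4 + m
K(x) = -5/4 + x²/4 + 3*x/4 (K(x) = ((x² + (4 - 1)*x) - 5)/4 = ((x² + 3*x) - 5)/4 = (-5 + x² + 3*x)/4 = -5/4 + x²/4 + 3*x/4)
K(r(2))² = (-5/4 + (-5 + 2*2²)²/4 + 3*(-5 + 2*2²)/4)² = (-5/4 + (-5 + 2*4)²/4 + 3*(-5 + 2*4)/4)² = (-5/4 + (-5 + 8)²/4 + 3*(-5 + 8)/4)² = (-5/4 + (¼)*3² + (¾)*3)² = (-5/4 + (¼)*9 + 9/4)² = (-5/4 + 9/4 + 9/4)² = (13/4)² = 169/16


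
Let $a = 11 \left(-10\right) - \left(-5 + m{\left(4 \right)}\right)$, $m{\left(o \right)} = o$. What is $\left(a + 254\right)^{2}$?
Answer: $21025$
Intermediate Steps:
$a = -109$ ($a = 11 \left(-10\right) + \left(5 - 4\right) = -110 + \left(5 - 4\right) = -110 + 1 = -109$)
$\left(a + 254\right)^{2} = \left(-109 + 254\right)^{2} = 145^{2} = 21025$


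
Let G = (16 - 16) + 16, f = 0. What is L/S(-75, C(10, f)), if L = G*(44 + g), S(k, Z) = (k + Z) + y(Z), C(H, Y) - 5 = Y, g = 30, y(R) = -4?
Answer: -16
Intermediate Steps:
G = 16 (G = 0 + 16 = 16)
C(H, Y) = 5 + Y
S(k, Z) = -4 + Z + k (S(k, Z) = (k + Z) - 4 = (Z + k) - 4 = -4 + Z + k)
L = 1184 (L = 16*(44 + 30) = 16*74 = 1184)
L/S(-75, C(10, f)) = 1184/(-4 + (5 + 0) - 75) = 1184/(-4 + 5 - 75) = 1184/(-74) = 1184*(-1/74) = -16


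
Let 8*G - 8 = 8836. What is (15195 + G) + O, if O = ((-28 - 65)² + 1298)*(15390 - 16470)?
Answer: -21452919/2 ≈ -1.0726e+7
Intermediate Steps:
G = 2211/2 (G = 1 + (⅛)*8836 = 1 + 2209/2 = 2211/2 ≈ 1105.5)
O = -10742760 (O = ((-93)² + 1298)*(-1080) = (8649 + 1298)*(-1080) = 9947*(-1080) = -10742760)
(15195 + G) + O = (15195 + 2211/2) - 10742760 = 32601/2 - 10742760 = -21452919/2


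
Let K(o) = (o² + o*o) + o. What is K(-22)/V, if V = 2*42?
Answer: 473/42 ≈ 11.262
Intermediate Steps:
V = 84
K(o) = o + 2*o² (K(o) = (o² + o²) + o = 2*o² + o = o + 2*o²)
K(-22)/V = -22*(1 + 2*(-22))/84 = -22*(1 - 44)*(1/84) = -22*(-43)*(1/84) = 946*(1/84) = 473/42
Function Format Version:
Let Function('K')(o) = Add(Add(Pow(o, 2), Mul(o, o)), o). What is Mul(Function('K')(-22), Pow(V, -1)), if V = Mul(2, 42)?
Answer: Rational(473, 42) ≈ 11.262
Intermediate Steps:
V = 84
Function('K')(o) = Add(o, Mul(2, Pow(o, 2))) (Function('K')(o) = Add(Add(Pow(o, 2), Pow(o, 2)), o) = Add(Mul(2, Pow(o, 2)), o) = Add(o, Mul(2, Pow(o, 2))))
Mul(Function('K')(-22), Pow(V, -1)) = Mul(Mul(-22, Add(1, Mul(2, -22))), Pow(84, -1)) = Mul(Mul(-22, Add(1, -44)), Rational(1, 84)) = Mul(Mul(-22, -43), Rational(1, 84)) = Mul(946, Rational(1, 84)) = Rational(473, 42)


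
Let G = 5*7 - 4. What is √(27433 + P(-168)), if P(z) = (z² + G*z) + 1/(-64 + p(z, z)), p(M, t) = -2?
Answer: √219755778/66 ≈ 224.61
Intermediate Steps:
G = 31 (G = 35 - 4 = 31)
P(z) = -1/66 + z² + 31*z (P(z) = (z² + 31*z) + 1/(-64 - 2) = (z² + 31*z) + 1/(-66) = (z² + 31*z) - 1/66 = -1/66 + z² + 31*z)
√(27433 + P(-168)) = √(27433 + (-1/66 + (-168)² + 31*(-168))) = √(27433 + (-1/66 + 28224 - 5208)) = √(27433 + 1519055/66) = √(3329633/66) = √219755778/66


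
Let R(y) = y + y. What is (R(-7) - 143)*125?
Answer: -19625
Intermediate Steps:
R(y) = 2*y
(R(-7) - 143)*125 = (2*(-7) - 143)*125 = (-14 - 143)*125 = -157*125 = -19625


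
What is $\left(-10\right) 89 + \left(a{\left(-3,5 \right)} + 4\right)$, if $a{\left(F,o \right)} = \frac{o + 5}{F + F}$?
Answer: $- \frac{2663}{3} \approx -887.67$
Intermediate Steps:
$a{\left(F,o \right)} = \frac{5 + o}{2 F}$
$\left(-10\right) 89 + \left(a{\left(-3,5 \right)} + 4\right) = \left(-10\right) 89 + \left(\frac{5 + 5}{2 \left(-3\right)} + 4\right) = -890 + \left(\frac{1}{2} \left(- \frac{1}{3}\right) 10 + 4\right) = -890 + \left(- \frac{5}{3} + 4\right) = -890 + \frac{7}{3} = - \frac{2663}{3}$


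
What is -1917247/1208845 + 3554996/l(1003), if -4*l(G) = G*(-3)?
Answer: 17183987562257/3637414605 ≈ 4724.2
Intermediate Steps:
l(G) = 3*G/4 (l(G) = -G*(-3)/4 = -(-3)*G/4 = 3*G/4)
-1917247/1208845 + 3554996/l(1003) = -1917247/1208845 + 3554996/(((3/4)*1003)) = -1917247*1/1208845 + 3554996/(3009/4) = -1917247/1208845 + 3554996*(4/3009) = -1917247/1208845 + 14219984/3009 = 17183987562257/3637414605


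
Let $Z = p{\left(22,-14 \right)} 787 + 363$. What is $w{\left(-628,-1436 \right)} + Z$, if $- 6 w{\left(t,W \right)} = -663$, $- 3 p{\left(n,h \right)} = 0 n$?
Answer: $\frac{947}{2} \approx 473.5$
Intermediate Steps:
$p{\left(n,h \right)} = 0$ ($p{\left(n,h \right)} = - \frac{0 n}{3} = \left(- \frac{1}{3}\right) 0 = 0$)
$w{\left(t,W \right)} = \frac{221}{2}$ ($w{\left(t,W \right)} = \left(- \frac{1}{6}\right) \left(-663\right) = \frac{221}{2}$)
$Z = 363$ ($Z = 0 \cdot 787 + 363 = 0 + 363 = 363$)
$w{\left(-628,-1436 \right)} + Z = \frac{221}{2} + 363 = \frac{947}{2}$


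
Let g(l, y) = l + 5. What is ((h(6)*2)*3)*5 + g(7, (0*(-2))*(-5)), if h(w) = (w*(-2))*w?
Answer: -2148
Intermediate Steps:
h(w) = -2*w² (h(w) = (-2*w)*w = -2*w²)
g(l, y) = 5 + l
((h(6)*2)*3)*5 + g(7, (0*(-2))*(-5)) = ((-2*6²*2)*3)*5 + (5 + 7) = ((-2*36*2)*3)*5 + 12 = (-72*2*3)*5 + 12 = -144*3*5 + 12 = -432*5 + 12 = -2160 + 12 = -2148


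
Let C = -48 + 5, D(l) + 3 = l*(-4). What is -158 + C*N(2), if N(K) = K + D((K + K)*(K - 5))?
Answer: -2179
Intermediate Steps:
D(l) = -3 - 4*l (D(l) = -3 + l*(-4) = -3 - 4*l)
N(K) = -3 + K - 8*K*(-5 + K) (N(K) = K + (-3 - 4*(K + K)*(K - 5)) = K + (-3 - 4*2*K*(-5 + K)) = K + (-3 - 8*K*(-5 + K)) = -3 + K - 8*K*(-5 + K))
C = -43
-158 + C*N(2) = -158 - 43*(-3 + 2 - 8*2*(-5 + 2)) = -158 - 43*(-3 + 2 - 8*2*(-3)) = -158 - 43*(-3 + 2 + 48) = -158 - 43*47 = -158 - 2021 = -2179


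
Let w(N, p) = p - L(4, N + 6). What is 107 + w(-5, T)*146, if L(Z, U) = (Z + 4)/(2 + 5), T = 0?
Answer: -419/7 ≈ -59.857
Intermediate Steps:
L(Z, U) = 4/7 + Z/7 (L(Z, U) = (4 + Z)/7 = (4 + Z)*(⅐) = 4/7 + Z/7)
w(N, p) = -8/7 + p (w(N, p) = p - (4/7 + (⅐)*4) = p - (4/7 + 4/7) = p - 1*8/7 = p - 8/7 = -8/7 + p)
107 + w(-5, T)*146 = 107 + (-8/7 + 0)*146 = 107 - 8/7*146 = 107 - 1168/7 = -419/7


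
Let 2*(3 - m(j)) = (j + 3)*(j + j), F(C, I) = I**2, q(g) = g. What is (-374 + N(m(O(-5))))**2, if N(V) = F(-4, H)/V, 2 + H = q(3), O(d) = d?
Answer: 6859161/49 ≈ 1.3998e+5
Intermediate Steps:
H = 1 (H = -2 + 3 = 1)
m(j) = 3 - j*(3 + j) (m(j) = 3 - (j + 3)*(j + j)/2 = 3 - (3 + j)*2*j/2 = 3 - j*(3 + j))
N(V) = 1/V (N(V) = 1**2/V = 1/V)
(-374 + N(m(O(-5))))**2 = (-374 + 1/(3 - 1*(-5)**2 - 3*(-5)))**2 = (-374 + 1/(3 - 1*25 + 15))**2 = (-374 + 1/(3 - 25 + 15))**2 = (-374 + 1/(-7))**2 = (-374 - 1/7)**2 = (-2619/7)**2 = 6859161/49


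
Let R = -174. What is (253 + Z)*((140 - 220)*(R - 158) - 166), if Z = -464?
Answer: -5569134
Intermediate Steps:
(253 + Z)*((140 - 220)*(R - 158) - 166) = (253 - 464)*((140 - 220)*(-174 - 158) - 166) = -211*(-80*(-332) - 166) = -211*(26560 - 166) = -211*26394 = -5569134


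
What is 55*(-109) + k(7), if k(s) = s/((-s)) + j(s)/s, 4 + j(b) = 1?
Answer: -41975/7 ≈ -5996.4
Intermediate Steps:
j(b) = -3 (j(b) = -4 + 1 = -3)
k(s) = -1 - 3/s (k(s) = s/((-s)) - 3/s = s*(-1/s) - 3/s = -1 - 3/s)
55*(-109) + k(7) = 55*(-109) + (-3 - 1*7)/7 = -5995 + (-3 - 7)/7 = -5995 + (1/7)*(-10) = -5995 - 10/7 = -41975/7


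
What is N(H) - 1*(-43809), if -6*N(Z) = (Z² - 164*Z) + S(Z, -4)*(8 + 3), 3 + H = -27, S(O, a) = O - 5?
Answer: 257419/6 ≈ 42903.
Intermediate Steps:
S(O, a) = -5 + O
H = -30 (H = -3 - 27 = -30)
N(Z) = 55/6 - Z²/6 + 51*Z/2 (N(Z) = -((Z² - 164*Z) + (-5 + Z)*(8 + 3))/6 = -((Z² - 164*Z) + (-5 + Z)*11)/6 = -((Z² - 164*Z) + (-55 + 11*Z))/6 = -(-55 + Z² - 153*Z)/6 = 55/6 - Z²/6 + 51*Z/2)
N(H) - 1*(-43809) = (55/6 - ⅙*(-30)² + (51/2)*(-30)) - 1*(-43809) = (55/6 - ⅙*900 - 765) + 43809 = (55/6 - 150 - 765) + 43809 = -5435/6 + 43809 = 257419/6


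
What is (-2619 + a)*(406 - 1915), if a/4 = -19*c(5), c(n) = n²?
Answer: 6819171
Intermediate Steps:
a = -1900 (a = 4*(-19*5²) = 4*(-19*25) = 4*(-475) = -1900)
(-2619 + a)*(406 - 1915) = (-2619 - 1900)*(406 - 1915) = -4519*(-1509) = 6819171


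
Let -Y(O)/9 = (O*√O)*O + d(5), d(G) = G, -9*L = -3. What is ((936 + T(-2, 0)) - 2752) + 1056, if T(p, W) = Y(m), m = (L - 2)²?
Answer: -24860/27 ≈ -920.74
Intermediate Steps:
L = ⅓ (L = -⅑*(-3) = ⅓ ≈ 0.33333)
m = 25/9 (m = (⅓ - 2)² = (-5/3)² = 25/9 ≈ 2.7778)
Y(O) = -45 - 9*O^(5/2) (Y(O) = -9*((O*√O)*O + 5) = -9*(O^(3/2)*O + 5) = -9*(O^(5/2) + 5) = -9*(5 + O^(5/2)) = -45 - 9*O^(5/2))
T(p, W) = -4340/27 (T(p, W) = -45 - 9*(25/9)^(5/2) = -45 - 9*3125/243 = -45 - 3125/27 = -4340/27)
((936 + T(-2, 0)) - 2752) + 1056 = ((936 - 4340/27) - 2752) + 1056 = (20932/27 - 2752) + 1056 = -53372/27 + 1056 = -24860/27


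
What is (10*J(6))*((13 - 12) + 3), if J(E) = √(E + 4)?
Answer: 40*√10 ≈ 126.49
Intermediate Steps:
J(E) = √(4 + E)
(10*J(6))*((13 - 12) + 3) = (10*√(4 + 6))*((13 - 12) + 3) = (10*√10)*(1 + 3) = (10*√10)*4 = 40*√10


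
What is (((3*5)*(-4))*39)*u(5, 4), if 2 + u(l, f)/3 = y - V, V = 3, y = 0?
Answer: 35100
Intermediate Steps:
u(l, f) = -15 (u(l, f) = -6 + 3*(0 - 1*3) = -6 + 3*(0 - 3) = -6 + 3*(-3) = -6 - 9 = -15)
(((3*5)*(-4))*39)*u(5, 4) = (((3*5)*(-4))*39)*(-15) = ((15*(-4))*39)*(-15) = -60*39*(-15) = -2340*(-15) = 35100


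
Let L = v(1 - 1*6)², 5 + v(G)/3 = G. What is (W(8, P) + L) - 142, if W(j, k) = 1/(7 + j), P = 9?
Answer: 11371/15 ≈ 758.07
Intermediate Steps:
v(G) = -15 + 3*G
L = 900 (L = (-15 + 3*(1 - 1*6))² = (-15 + 3*(1 - 6))² = (-15 + 3*(-5))² = (-15 - 15)² = (-30)² = 900)
(W(8, P) + L) - 142 = (1/(7 + 8) + 900) - 142 = (1/15 + 900) - 142 = 13501/15 - 142 = 11371/15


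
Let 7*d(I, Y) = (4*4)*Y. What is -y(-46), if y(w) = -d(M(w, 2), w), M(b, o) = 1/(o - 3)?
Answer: -736/7 ≈ -105.14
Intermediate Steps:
M(b, o) = 1/(-3 + o)
d(I, Y) = 16*Y/7 (d(I, Y) = ((4*4)*Y)/7 = (16*Y)/7 = 16*Y/7)
y(w) = -16*w/7
-y(-46) = -(-16)*(-46)/7 = -1*736/7 = -736/7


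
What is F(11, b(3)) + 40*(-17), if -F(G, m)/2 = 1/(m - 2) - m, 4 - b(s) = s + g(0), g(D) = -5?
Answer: -1337/2 ≈ -668.50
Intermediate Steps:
b(s) = 9 - s (b(s) = 4 - (s - 5) = 4 - (-5 + s) = 4 + (5 - s) = 9 - s)
F(G, m) = -2/(-2 + m) + 2*m (F(G, m) = -2*(1/(m - 2) - m) = -2*(1/(-2 + m) - m) = -2/(-2 + m) + 2*m)
F(11, b(3)) + 40*(-17) = 2*(-1 + (9 - 1*3)**2 - 2*(9 - 1*3))/(-2 + (9 - 1*3)) + 40*(-17) = 2*(-1 + (9 - 3)**2 - 2*(9 - 3))/(-2 + (9 - 3)) - 680 = 2*(-1 + 6**2 - 2*6)/(-2 + 6) - 680 = 2*(-1 + 36 - 12)/4 - 680 = 2*(1/4)*23 - 680 = 23/2 - 680 = -1337/2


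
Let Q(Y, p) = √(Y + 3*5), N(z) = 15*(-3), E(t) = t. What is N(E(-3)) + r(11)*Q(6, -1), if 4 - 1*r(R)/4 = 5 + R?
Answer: -45 - 48*√21 ≈ -264.96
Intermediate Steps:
r(R) = -4 - 4*R (r(R) = 16 - 4*(5 + R) = 16 + (-20 - 4*R) = -4 - 4*R)
N(z) = -45
Q(Y, p) = √(15 + Y) (Q(Y, p) = √(Y + 15) = √(15 + Y))
N(E(-3)) + r(11)*Q(6, -1) = -45 + (-4 - 4*11)*√(15 + 6) = -45 + (-4 - 44)*√21 = -45 - 48*√21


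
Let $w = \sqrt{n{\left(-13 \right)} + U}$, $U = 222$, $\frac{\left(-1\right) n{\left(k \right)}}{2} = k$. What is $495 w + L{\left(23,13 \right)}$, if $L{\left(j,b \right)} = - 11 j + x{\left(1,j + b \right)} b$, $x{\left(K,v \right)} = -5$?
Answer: $-318 + 990 \sqrt{62} \approx 7477.3$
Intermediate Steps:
$n{\left(k \right)} = - 2 k$
$L{\left(j,b \right)} = - 11 j - 5 b$
$w = 2 \sqrt{62}$ ($w = \sqrt{\left(-2\right) \left(-13\right) + 222} = \sqrt{26 + 222} = \sqrt{248} = 2 \sqrt{62} \approx 15.748$)
$495 w + L{\left(23,13 \right)} = 495 \cdot 2 \sqrt{62} - 318 = 990 \sqrt{62} - 318 = -318 + 990 \sqrt{62}$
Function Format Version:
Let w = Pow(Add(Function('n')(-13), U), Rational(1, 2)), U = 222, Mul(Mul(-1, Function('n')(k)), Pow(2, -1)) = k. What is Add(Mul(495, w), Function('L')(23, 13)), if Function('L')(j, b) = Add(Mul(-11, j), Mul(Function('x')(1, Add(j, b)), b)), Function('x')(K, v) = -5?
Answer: Add(-318, Mul(990, Pow(62, Rational(1, 2)))) ≈ 7477.3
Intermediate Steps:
Function('n')(k) = Mul(-2, k)
Function('L')(j, b) = Add(Mul(-11, j), Mul(-5, b))
w = Mul(2, Pow(62, Rational(1, 2))) (w = Pow(Add(Mul(-2, -13), 222), Rational(1, 2)) = Pow(Add(26, 222), Rational(1, 2)) = Pow(248, Rational(1, 2)) = Mul(2, Pow(62, Rational(1, 2))) ≈ 15.748)
Add(Mul(495, w), Function('L')(23, 13)) = Add(Mul(495, Mul(2, Pow(62, Rational(1, 2)))), Add(Mul(-11, 23), Mul(-5, 13))) = Add(Mul(990, Pow(62, Rational(1, 2))), Add(-253, -65)) = Add(Mul(990, Pow(62, Rational(1, 2))), -318) = Add(-318, Mul(990, Pow(62, Rational(1, 2))))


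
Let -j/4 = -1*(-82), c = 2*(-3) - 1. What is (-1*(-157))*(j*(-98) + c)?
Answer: 5045509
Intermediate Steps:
c = -7 (c = -6 - 1 = -7)
j = -328 (j = -(-4)*(-82) = -4*82 = -328)
(-1*(-157))*(j*(-98) + c) = (-1*(-157))*(-328*(-98) - 7) = 157*(32144 - 7) = 157*32137 = 5045509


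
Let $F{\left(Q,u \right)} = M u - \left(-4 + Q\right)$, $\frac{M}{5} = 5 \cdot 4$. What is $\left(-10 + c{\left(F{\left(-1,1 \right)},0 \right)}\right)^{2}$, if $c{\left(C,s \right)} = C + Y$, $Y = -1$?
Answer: $8836$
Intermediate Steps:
$M = 100$ ($M = 5 \cdot 5 \cdot 4 = 5 \cdot 20 = 100$)
$F{\left(Q,u \right)} = 4 - Q + 100 u$ ($F{\left(Q,u \right)} = 100 u - \left(-4 + Q\right) = 4 - Q + 100 u$)
$c{\left(C,s \right)} = -1 + C$ ($c{\left(C,s \right)} = C - 1 = -1 + C$)
$\left(-10 + c{\left(F{\left(-1,1 \right)},0 \right)}\right)^{2} = \left(-10 + \left(-1 + \left(4 - -1 + 100 \cdot 1\right)\right)\right)^{2} = \left(-10 + \left(-1 + \left(4 + 1 + 100\right)\right)\right)^{2} = \left(-10 + \left(-1 + 105\right)\right)^{2} = \left(-10 + 104\right)^{2} = 94^{2} = 8836$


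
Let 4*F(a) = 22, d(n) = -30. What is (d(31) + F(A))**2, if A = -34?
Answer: 2401/4 ≈ 600.25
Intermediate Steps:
F(a) = 11/2 (F(a) = (1/4)*22 = 11/2)
(d(31) + F(A))**2 = (-30 + 11/2)**2 = (-49/2)**2 = 2401/4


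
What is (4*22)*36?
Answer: 3168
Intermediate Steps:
(4*22)*36 = 88*36 = 3168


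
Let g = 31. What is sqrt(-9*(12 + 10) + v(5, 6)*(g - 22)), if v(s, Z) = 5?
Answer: 3*I*sqrt(17) ≈ 12.369*I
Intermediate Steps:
sqrt(-9*(12 + 10) + v(5, 6)*(g - 22)) = sqrt(-9*(12 + 10) + 5*(31 - 22)) = sqrt(-9*22 + 5*9) = sqrt(-198 + 45) = sqrt(-153) = 3*I*sqrt(17)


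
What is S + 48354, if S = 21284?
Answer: 69638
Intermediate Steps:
S + 48354 = 21284 + 48354 = 69638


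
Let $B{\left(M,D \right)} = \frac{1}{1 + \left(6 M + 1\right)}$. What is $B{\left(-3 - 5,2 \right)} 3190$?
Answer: $- \frac{1595}{23} \approx -69.348$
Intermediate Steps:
$B{\left(M,D \right)} = \frac{1}{2 + 6 M}$ ($B{\left(M,D \right)} = \frac{1}{1 + \left(1 + 6 M\right)} = \frac{1}{2 + 6 M}$)
$B{\left(-3 - 5,2 \right)} 3190 = \frac{1}{2 \left(1 + 3 \left(-3 - 5\right)\right)} 3190 = \frac{1}{2 \left(1 + 3 \left(-8\right)\right)} 3190 = \frac{1}{2 \left(1 - 24\right)} 3190 = \frac{1}{2 \left(-23\right)} 3190 = \frac{1}{2} \left(- \frac{1}{23}\right) 3190 = \left(- \frac{1}{46}\right) 3190 = - \frac{1595}{23}$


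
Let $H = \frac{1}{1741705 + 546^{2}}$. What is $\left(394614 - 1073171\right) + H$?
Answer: $- \frac{1384134818296}{2039821} \approx -6.7856 \cdot 10^{5}$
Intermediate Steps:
$H = \frac{1}{2039821}$ ($H = \frac{1}{1741705 + 298116} = \frac{1}{2039821} \approx 4.9024 \cdot 10^{-7}$)
$\left(394614 - 1073171\right) + H = \left(394614 - 1073171\right) + \frac{1}{2039821} = -678557 + \frac{1}{2039821} = - \frac{1384134818296}{2039821}$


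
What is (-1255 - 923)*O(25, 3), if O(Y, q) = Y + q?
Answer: -60984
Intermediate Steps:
(-1255 - 923)*O(25, 3) = (-1255 - 923)*(25 + 3) = -2178*28 = -60984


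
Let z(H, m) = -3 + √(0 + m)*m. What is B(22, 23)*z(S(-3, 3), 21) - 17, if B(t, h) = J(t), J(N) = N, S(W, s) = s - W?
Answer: -83 + 462*√21 ≈ 2034.2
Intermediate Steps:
z(H, m) = -3 + m^(3/2) (z(H, m) = -3 + √m*m = -3 + m^(3/2))
B(t, h) = t
B(22, 23)*z(S(-3, 3), 21) - 17 = 22*(-3 + 21^(3/2)) - 17 = 22*(-3 + 21*√21) - 17 = (-66 + 462*√21) - 17 = -83 + 462*√21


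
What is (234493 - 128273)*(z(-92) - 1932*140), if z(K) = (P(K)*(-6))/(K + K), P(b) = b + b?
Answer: -28731022920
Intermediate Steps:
P(b) = 2*b
z(K) = -6 (z(K) = ((2*K)*(-6))/(K + K) = (-12*K)/((2*K)) = (-12*K)*(1/(2*K)) = -6)
(234493 - 128273)*(z(-92) - 1932*140) = (234493 - 128273)*(-6 - 1932*140) = 106220*(-6 - 270480) = 106220*(-270486) = -28731022920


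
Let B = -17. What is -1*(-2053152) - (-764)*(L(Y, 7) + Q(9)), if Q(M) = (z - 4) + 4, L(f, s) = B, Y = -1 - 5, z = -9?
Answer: 2033288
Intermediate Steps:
Y = -6
L(f, s) = -17
Q(M) = -9 (Q(M) = (-9 - 4) + 4 = -13 + 4 = -9)
-1*(-2053152) - (-764)*(L(Y, 7) + Q(9)) = -1*(-2053152) - (-764)*(-17 - 9) = 2053152 - (-764)*(-26) = 2053152 - 1*19864 = 2053152 - 19864 = 2033288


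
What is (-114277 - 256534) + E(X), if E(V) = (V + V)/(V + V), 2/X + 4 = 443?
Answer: -370810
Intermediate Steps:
X = 2/439 (X = 2/(-4 + 443) = 2/439 ≈ 0.0045558)
E(V) = 1 (E(V) = (2*V)/((2*V)) = (2*V)*(1/(2*V)) = 1)
(-114277 - 256534) + E(X) = (-114277 - 256534) + 1 = -370811 + 1 = -370810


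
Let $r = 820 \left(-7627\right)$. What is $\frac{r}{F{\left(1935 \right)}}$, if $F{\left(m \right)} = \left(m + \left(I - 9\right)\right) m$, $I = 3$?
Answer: $- \frac{1250828}{746523} \approx -1.6755$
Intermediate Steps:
$F{\left(m \right)} = m \left(-6 + m\right)$ ($F{\left(m \right)} = \left(m + \left(3 - 9\right)\right) m = \left(m - 6\right) m = \left(-6 + m\right) m = m \left(-6 + m\right)$)
$r = -6254140$
$\frac{r}{F{\left(1935 \right)}} = - \frac{6254140}{1935 \left(-6 + 1935\right)} = - \frac{6254140}{1935 \cdot 1929} = - \frac{6254140}{3732615} = \left(-6254140\right) \frac{1}{3732615} = - \frac{1250828}{746523}$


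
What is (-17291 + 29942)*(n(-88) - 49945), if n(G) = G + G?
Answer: -634080771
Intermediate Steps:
n(G) = 2*G
(-17291 + 29942)*(n(-88) - 49945) = (-17291 + 29942)*(2*(-88) - 49945) = 12651*(-176 - 49945) = 12651*(-50121) = -634080771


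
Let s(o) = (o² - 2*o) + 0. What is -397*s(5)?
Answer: -5955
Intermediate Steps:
s(o) = o² - 2*o
-397*s(5) = -1985*(-2 + 5) = -1985*3 = -397*15 = -5955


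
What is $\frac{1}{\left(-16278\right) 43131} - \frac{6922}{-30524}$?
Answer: $\frac{607480269359}{2678810727879} \approx 0.22677$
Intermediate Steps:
$\frac{1}{\left(-16278\right) 43131} - \frac{6922}{-30524} = \left(- \frac{1}{16278}\right) \frac{1}{43131} - - \frac{3461}{15262} = - \frac{1}{702086418} + \frac{3461}{15262} = \frac{607480269359}{2678810727879}$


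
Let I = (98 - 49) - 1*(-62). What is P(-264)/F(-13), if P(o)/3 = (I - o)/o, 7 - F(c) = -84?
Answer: -375/8008 ≈ -0.046828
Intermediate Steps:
F(c) = 91 (F(c) = 7 - 1*(-84) = 7 + 84 = 91)
I = 111 (I = 49 + 62 = 111)
P(o) = 3*(111 - o)/o (P(o) = 3*((111 - o)/o) = 3*(111 - o)/o)
P(-264)/F(-13) = (-3 + 333/(-264))/91 = (-3 + 333*(-1/264))*(1/91) = (-3 - 111/88)*(1/91) = -375/88*1/91 = -375/8008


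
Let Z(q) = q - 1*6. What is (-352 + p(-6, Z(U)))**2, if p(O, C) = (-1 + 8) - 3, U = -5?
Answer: 121104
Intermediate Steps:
Z(q) = -6 + q (Z(q) = q - 6 = -6 + q)
p(O, C) = 4 (p(O, C) = 7 - 3 = 4)
(-352 + p(-6, Z(U)))**2 = (-352 + 4)**2 = (-348)**2 = 121104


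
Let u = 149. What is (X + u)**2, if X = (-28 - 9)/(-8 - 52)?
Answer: 80586529/3600 ≈ 22385.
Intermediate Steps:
X = 37/60 (X = -37/(-60) = -37*(-1/60) = 37/60 ≈ 0.61667)
(X + u)**2 = (37/60 + 149)**2 = (8977/60)**2 = 80586529/3600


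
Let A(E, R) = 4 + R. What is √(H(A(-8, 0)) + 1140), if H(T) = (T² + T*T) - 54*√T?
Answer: 2*√266 ≈ 32.619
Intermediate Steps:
H(T) = -54*√T + 2*T² (H(T) = (T² + T²) - 54*√T = 2*T² - 54*√T = -54*√T + 2*T²)
√(H(A(-8, 0)) + 1140) = √((-54*√(4 + 0) + 2*(4 + 0)²) + 1140) = √((-54*√4 + 2*4²) + 1140) = √((-54*2 + 2*16) + 1140) = √((-108 + 32) + 1140) = √(-76 + 1140) = √1064 = 2*√266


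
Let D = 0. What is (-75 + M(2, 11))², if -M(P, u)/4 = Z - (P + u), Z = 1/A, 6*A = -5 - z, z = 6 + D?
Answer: 52441/121 ≈ 433.40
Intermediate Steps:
z = 6 (z = 6 + 0 = 6)
A = -11/6 (A = (-5 - 1*6)/6 = (-5 - 6)/6 = (⅙)*(-11) = -11/6 ≈ -1.8333)
Z = -6/11 (Z = 1/(-11/6) = -6/11 ≈ -0.54545)
M(P, u) = 24/11 + 4*P + 4*u (M(P, u) = -4*(-6/11 - (P + u)) = -4*(-6/11 + (-P - u)) = -4*(-6/11 - P - u) = 24/11 + 4*P + 4*u)
(-75 + M(2, 11))² = (-75 + (24/11 + 4*2 + 4*11))² = (-75 + (24/11 + 8 + 44))² = (-75 + 596/11)² = (-229/11)² = 52441/121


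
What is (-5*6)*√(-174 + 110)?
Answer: -240*I ≈ -240.0*I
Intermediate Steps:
(-5*6)*√(-174 + 110) = -240*I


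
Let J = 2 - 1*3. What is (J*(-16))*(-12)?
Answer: -192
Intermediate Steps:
J = -1 (J = 2 - 3 = -1)
(J*(-16))*(-12) = -1*(-16)*(-12) = 16*(-12) = -192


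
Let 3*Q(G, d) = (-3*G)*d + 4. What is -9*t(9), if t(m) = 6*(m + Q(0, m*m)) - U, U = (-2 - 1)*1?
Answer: -585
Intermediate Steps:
Q(G, d) = 4/3 - G*d (Q(G, d) = ((-3*G)*d + 4)/3 = (-3*G*d + 4)/3 = (4 - 3*G*d)/3 = 4/3 - G*d)
U = -3 (U = -3*1 = -3)
t(m) = 11 + 6*m (t(m) = 6*(m + (4/3 - 1*0*m*m)) - 1*(-3) = 6*(m + (4/3 - 1*0*m²)) + 3 = 6*(m + (4/3 + 0)) + 3 = 6*(m + 4/3) + 3 = 6*(4/3 + m) + 3 = (8 + 6*m) + 3 = 11 + 6*m)
-9*t(9) = -9*(11 + 6*9) = -9*(11 + 54) = -9*65 = -585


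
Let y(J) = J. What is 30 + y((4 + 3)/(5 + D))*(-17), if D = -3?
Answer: -59/2 ≈ -29.500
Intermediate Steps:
30 + y((4 + 3)/(5 + D))*(-17) = 30 + ((4 + 3)/(5 - 3))*(-17) = 30 + (7/2)*(-17) = 30 - 119/2 = -59/2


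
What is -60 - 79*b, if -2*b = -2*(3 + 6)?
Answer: -771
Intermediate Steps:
b = 9 (b = -(-1)*(3 + 6) = -(-1)*9 = -1/2*(-18) = 9)
-60 - 79*b = -60 - 79*9 = -60 - 711 = -771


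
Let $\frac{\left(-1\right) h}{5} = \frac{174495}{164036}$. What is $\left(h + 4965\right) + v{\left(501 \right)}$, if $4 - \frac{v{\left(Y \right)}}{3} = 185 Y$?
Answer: $- \frac{44795495283}{164036} \approx -2.7308 \cdot 10^{5}$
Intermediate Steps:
$v{\left(Y \right)} = 12 - 555 Y$ ($v{\left(Y \right)} = 12 - 3 \cdot 185 Y = 12 - 555 Y$)
$h = - \frac{872475}{164036}$ ($h = - 5 \cdot \frac{174495}{164036} = - 5 \cdot 174495 \cdot \frac{1}{164036} = \left(-5\right) \frac{174495}{164036} = - \frac{872475}{164036} \approx -5.3188$)
$\left(h + 4965\right) + v{\left(501 \right)} = \left(- \frac{872475}{164036} + 4965\right) + \left(12 - 278055\right) = \frac{813566265}{164036} + \left(12 - 278055\right) = \frac{813566265}{164036} - 278043 = - \frac{44795495283}{164036}$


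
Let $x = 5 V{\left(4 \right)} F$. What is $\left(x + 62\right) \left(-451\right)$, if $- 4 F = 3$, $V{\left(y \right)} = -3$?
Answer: $- \frac{132143}{4} \approx -33036.0$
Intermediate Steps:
$F = - \frac{3}{4}$ ($F = \left(- \frac{1}{4}\right) 3 = - \frac{3}{4} \approx -0.75$)
$x = \frac{45}{4}$ ($x = 5 \left(-3\right) \left(- \frac{3}{4}\right) = \left(-15\right) \left(- \frac{3}{4}\right) = \frac{45}{4} \approx 11.25$)
$\left(x + 62\right) \left(-451\right) = \left(\frac{45}{4} + 62\right) \left(-451\right) = \frac{293}{4} \left(-451\right) = - \frac{132143}{4}$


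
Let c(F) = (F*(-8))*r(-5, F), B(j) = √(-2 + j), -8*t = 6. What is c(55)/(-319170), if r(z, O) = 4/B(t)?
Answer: -32*I*√11/31917 ≈ -0.0033252*I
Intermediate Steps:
t = -¾ (t = -⅛*6 = -¾ ≈ -0.75000)
r(z, O) = -8*I*√11/11 (r(z, O) = 4/(√(-2 - ¾)) = 4/(√(-11/4)) = 4/((I*√11/2)) = 4*(-2*I*√11/11) = -8*I*√11/11)
c(F) = 64*I*F*√11/11 (c(F) = (F*(-8))*(-8*I*√11/11) = (-8*F)*(-8*I*√11/11) = 64*I*F*√11/11)
c(55)/(-319170) = ((64/11)*I*55*√11)/(-319170) = (320*I*√11)*(-1/319170) = -32*I*√11/31917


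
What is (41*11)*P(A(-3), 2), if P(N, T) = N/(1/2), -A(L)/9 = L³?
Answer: 219186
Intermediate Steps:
A(L) = -9*L³
P(N, T) = 2*N (P(N, T) = N/(½) = N*2 = 2*N)
(41*11)*P(A(-3), 2) = (41*11)*(2*(-9*(-3)³)) = 451*(2*(-9*(-27))) = 451*(2*243) = 451*486 = 219186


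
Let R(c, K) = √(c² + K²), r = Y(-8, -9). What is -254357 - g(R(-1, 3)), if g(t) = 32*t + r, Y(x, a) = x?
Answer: -254349 - 32*√10 ≈ -2.5445e+5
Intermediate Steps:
r = -8
R(c, K) = √(K² + c²)
g(t) = -8 + 32*t (g(t) = 32*t - 8 = -8 + 32*t)
-254357 - g(R(-1, 3)) = -254357 - (-8 + 32*√(3² + (-1)²)) = -254357 - (-8 + 32*√(9 + 1)) = -254357 - (-8 + 32*√10) = -254357 + (8 - 32*√10) = -254349 - 32*√10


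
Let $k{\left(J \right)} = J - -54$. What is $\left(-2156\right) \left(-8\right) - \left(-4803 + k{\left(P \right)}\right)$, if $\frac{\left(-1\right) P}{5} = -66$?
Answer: $21667$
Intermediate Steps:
$P = 330$ ($P = \left(-5\right) \left(-66\right) = 330$)
$k{\left(J \right)} = 54 + J$ ($k{\left(J \right)} = J + 54 = 54 + J$)
$\left(-2156\right) \left(-8\right) - \left(-4803 + k{\left(P \right)}\right) = \left(-2156\right) \left(-8\right) + \left(4803 - \left(54 + 330\right)\right) = 17248 + \left(4803 - 384\right) = 17248 + 4419 = 21667$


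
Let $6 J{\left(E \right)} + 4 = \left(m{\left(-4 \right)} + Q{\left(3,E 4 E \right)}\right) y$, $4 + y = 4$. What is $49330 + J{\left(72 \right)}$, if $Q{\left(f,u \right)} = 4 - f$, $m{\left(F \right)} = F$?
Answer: $\frac{147988}{3} \approx 49329.0$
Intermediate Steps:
$y = 0$ ($y = -4 + 4 = 0$)
$J{\left(E \right)} = - \frac{2}{3}$ ($J{\left(E \right)} = - \frac{2}{3} + \frac{\left(-4 + \left(4 - 3\right)\right) 0}{6} = - \frac{2}{3} + \frac{\left(-4 + 1\right) 0}{6} = - \frac{2}{3} + \frac{\left(-3\right) 0}{6} = - \frac{2}{3} + \frac{1}{6} \cdot 0 = - \frac{2}{3} + 0 = - \frac{2}{3}$)
$49330 + J{\left(72 \right)} = 49330 - \frac{2}{3} = \frac{147988}{3}$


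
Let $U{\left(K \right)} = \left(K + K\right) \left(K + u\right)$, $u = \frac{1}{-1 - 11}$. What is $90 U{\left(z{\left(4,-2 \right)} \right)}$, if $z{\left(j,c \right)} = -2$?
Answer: $750$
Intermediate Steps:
$u = - \frac{1}{12}$ ($u = \frac{1}{-12} = - \frac{1}{12} \approx -0.083333$)
$U{\left(K \right)} = 2 K \left(- \frac{1}{12} + K\right)$ ($U{\left(K \right)} = \left(K + K\right) \left(K - \frac{1}{12}\right) = 2 K \left(- \frac{1}{12} + K\right)$)
$90 U{\left(z{\left(4,-2 \right)} \right)} = 90 \cdot \frac{1}{6} \left(-2\right) \left(-1 + 12 \left(-2\right)\right) = 90 \cdot \frac{1}{6} \left(-2\right) \left(-1 - 24\right) = 90 \cdot \frac{1}{6} \left(-2\right) \left(-25\right) = 90 \cdot \frac{25}{3} = 750$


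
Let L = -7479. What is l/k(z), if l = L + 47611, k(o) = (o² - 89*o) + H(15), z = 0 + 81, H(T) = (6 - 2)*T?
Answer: -10033/147 ≈ -68.252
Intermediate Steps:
H(T) = 4*T
z = 81
k(o) = 60 + o² - 89*o (k(o) = (o² - 89*o) + 4*15 = (o² - 89*o) + 60 = 60 + o² - 89*o)
l = 40132 (l = -7479 + 47611 = 40132)
l/k(z) = 40132/(60 + 81² - 89*81) = 40132/(60 + 6561 - 7209) = 40132/(-588) = 40132*(-1/588) = -10033/147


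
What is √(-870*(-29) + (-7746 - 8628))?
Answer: 6*√246 ≈ 94.106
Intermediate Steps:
√(-870*(-29) + (-7746 - 8628)) = √(25230 - 16374) = √8856 = 6*√246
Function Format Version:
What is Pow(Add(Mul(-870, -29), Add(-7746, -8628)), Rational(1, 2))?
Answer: Mul(6, Pow(246, Rational(1, 2))) ≈ 94.106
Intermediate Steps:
Pow(Add(Mul(-870, -29), Add(-7746, -8628)), Rational(1, 2)) = Pow(Add(25230, -16374), Rational(1, 2)) = Pow(8856, Rational(1, 2)) = Mul(6, Pow(246, Rational(1, 2)))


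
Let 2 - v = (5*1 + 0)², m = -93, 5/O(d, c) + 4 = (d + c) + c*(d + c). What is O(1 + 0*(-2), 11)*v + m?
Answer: -2627/28 ≈ -93.821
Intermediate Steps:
O(d, c) = 5/(-4 + c + d + c*(c + d)) (O(d, c) = 5/(-4 + ((d + c) + c*(d + c))) = 5/(-4 + ((c + d) + c*(c + d))) = 5/(-4 + (c + d + c*(c + d))) = 5/(-4 + c + d + c*(c + d)))
v = -23 (v = 2 - (5*1 + 0)² = 2 - (5 + 0)² = 2 - 1*5² = 2 - 1*25 = 2 - 25 = -23)
O(1 + 0*(-2), 11)*v + m = (5/(-4 + 11 + (1 + 0*(-2)) + 11² + 11*(1 + 0*(-2))))*(-23) - 93 = (5/(-4 + 11 + (1 + 0) + 121 + 11*(1 + 0)))*(-23) - 93 = (5/(-4 + 11 + 1 + 121 + 11*1))*(-23) - 93 = (5/(-4 + 11 + 1 + 121 + 11))*(-23) - 93 = (5/140)*(-23) - 93 = (5*(1/140))*(-23) - 93 = (1/28)*(-23) - 93 = -23/28 - 93 = -2627/28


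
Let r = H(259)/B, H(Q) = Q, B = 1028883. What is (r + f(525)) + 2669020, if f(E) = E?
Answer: 2746649468494/1028883 ≈ 2.6695e+6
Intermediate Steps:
r = 259/1028883 ≈ 0.00025173
(r + f(525)) + 2669020 = (259/1028883 + 525) + 2669020 = 540163834/1028883 + 2669020 = 2746649468494/1028883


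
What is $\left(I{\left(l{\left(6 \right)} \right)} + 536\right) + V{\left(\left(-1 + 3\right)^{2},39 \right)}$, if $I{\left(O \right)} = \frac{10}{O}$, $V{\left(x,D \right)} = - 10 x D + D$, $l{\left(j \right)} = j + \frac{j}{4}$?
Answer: $- \frac{2951}{3} \approx -983.67$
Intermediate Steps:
$l{\left(j \right)} = \frac{5 j}{4}$ ($l{\left(j \right)} = j + j \frac{1}{4} = j + \frac{j}{4} = \frac{5 j}{4}$)
$V{\left(x,D \right)} = D - 10 D x$ ($V{\left(x,D \right)} = - 10 D x + D = D - 10 D x$)
$\left(I{\left(l{\left(6 \right)} \right)} + 536\right) + V{\left(\left(-1 + 3\right)^{2},39 \right)} = \left(\frac{10}{\frac{5}{4} \cdot 6} + 536\right) + 39 \left(1 - 10 \left(-1 + 3\right)^{2}\right) = \left(\frac{10}{\frac{15}{2}} + 536\right) + 39 \left(1 - 10 \cdot 2^{2}\right) = \left(10 \cdot \frac{2}{15} + 536\right) + 39 \left(1 - 40\right) = \left(\frac{4}{3} + 536\right) + 39 \left(1 - 40\right) = \frac{1612}{3} + 39 \left(-39\right) = \frac{1612}{3} - 1521 = - \frac{2951}{3}$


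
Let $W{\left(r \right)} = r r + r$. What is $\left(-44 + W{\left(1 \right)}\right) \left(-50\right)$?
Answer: $2100$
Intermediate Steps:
$W{\left(r \right)} = r + r^{2}$ ($W{\left(r \right)} = r^{2} + r = r + r^{2}$)
$\left(-44 + W{\left(1 \right)}\right) \left(-50\right) = \left(-44 + 1 \left(1 + 1\right)\right) \left(-50\right) = \left(-44 + 1 \cdot 2\right) \left(-50\right) = \left(-44 + 2\right) \left(-50\right) = \left(-42\right) \left(-50\right) = 2100$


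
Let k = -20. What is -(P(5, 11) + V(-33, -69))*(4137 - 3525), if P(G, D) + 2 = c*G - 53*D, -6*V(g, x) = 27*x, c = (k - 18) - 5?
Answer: 299574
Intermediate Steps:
c = -43 (c = (-20 - 18) - 5 = -38 - 5 = -43)
V(g, x) = -9*x/2
P(G, D) = -2 - 53*D - 43*G (P(G, D) = -2 + (-43*G - 53*D) = -2 + (-53*D - 43*G) = -2 - 53*D - 43*G)
-(P(5, 11) + V(-33, -69))*(4137 - 3525) = -((-2 - 53*11 - 43*5) - 9/2*(-69))*(4137 - 3525) = -((-2 - 583 - 215) + 621/2)*612 = -(-800 + 621/2)*612 = -(-979)*612/2 = -1*(-299574) = 299574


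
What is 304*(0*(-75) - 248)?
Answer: -75392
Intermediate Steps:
304*(0*(-75) - 248) = 304*(0 - 248) = 304*(-248) = -75392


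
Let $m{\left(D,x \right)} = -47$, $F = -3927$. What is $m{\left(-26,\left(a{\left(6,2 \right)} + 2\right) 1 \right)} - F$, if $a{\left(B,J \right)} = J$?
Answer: $3880$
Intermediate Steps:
$m{\left(-26,\left(a{\left(6,2 \right)} + 2\right) 1 \right)} - F = -47 - -3927 = -47 + 3927 = 3880$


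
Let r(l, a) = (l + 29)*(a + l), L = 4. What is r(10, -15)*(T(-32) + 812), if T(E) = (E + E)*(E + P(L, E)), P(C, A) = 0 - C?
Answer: -607620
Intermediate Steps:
r(l, a) = (29 + l)*(a + l)
P(C, A) = -C
T(E) = 2*E*(-4 + E) (T(E) = (E + E)*(E - 1*4) = (2*E)*(E - 4) = (2*E)*(-4 + E) = 2*E*(-4 + E))
r(10, -15)*(T(-32) + 812) = (10² + 29*(-15) + 29*10 - 15*10)*(2*(-32)*(-4 - 32) + 812) = (100 - 435 + 290 - 150)*(2*(-32)*(-36) + 812) = -195*(2304 + 812) = -195*3116 = -607620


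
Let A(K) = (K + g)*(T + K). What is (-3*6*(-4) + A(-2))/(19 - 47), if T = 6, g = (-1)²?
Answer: -17/7 ≈ -2.4286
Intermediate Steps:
g = 1
A(K) = (1 + K)*(6 + K) (A(K) = (K + 1)*(6 + K) = (1 + K)*(6 + K))
(-3*6*(-4) + A(-2))/(19 - 47) = (-3*6*(-4) + (6 + (-2)² + 7*(-2)))/(19 - 47) = (-18*(-4) + (6 + 4 - 14))/(-28) = -(72 - 4)/28 = -1/28*68 = -17/7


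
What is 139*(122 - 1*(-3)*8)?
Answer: 20294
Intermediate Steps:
139*(122 - 1*(-3)*8) = 139*(122 + 3*8) = 139*(122 + 24) = 139*146 = 20294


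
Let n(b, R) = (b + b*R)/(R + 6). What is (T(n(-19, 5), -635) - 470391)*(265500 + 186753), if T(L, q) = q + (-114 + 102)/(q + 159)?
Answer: -25349726311023/119 ≈ -2.1302e+11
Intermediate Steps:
n(b, R) = (b + R*b)/(6 + R)
T(L, q) = q - 12/(159 + q)
(T(n(-19, 5), -635) - 470391)*(265500 + 186753) = ((-12 + (-635)**2 + 159*(-635))/(159 - 635) - 470391)*(265500 + 186753) = ((-12 + 403225 - 100965)/(-476) - 470391)*452253 = (-1/476*302248 - 470391)*452253 = (-75562/119 - 470391)*452253 = -56052091/119*452253 = -25349726311023/119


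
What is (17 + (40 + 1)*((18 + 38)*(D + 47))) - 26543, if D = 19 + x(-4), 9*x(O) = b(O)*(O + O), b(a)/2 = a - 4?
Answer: 1418978/9 ≈ 1.5766e+5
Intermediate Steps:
b(a) = -8 + 2*a (b(a) = 2*(a - 4) = 2*(-4 + a) = -8 + 2*a)
x(O) = 2*O*(-8 + 2*O)/9 (x(O) = ((-8 + 2*O)*(O + O))/9 = ((-8 + 2*O)*(2*O))/9 = (2*O*(-8 + 2*O))/9 = 2*O*(-8 + 2*O)/9)
D = 299/9 (D = 19 + (4/9)*(-4)*(-4 - 4) = 19 + (4/9)*(-4)*(-8) = 19 + 128/9 = 299/9 ≈ 33.222)
(17 + (40 + 1)*((18 + 38)*(D + 47))) - 26543 = (17 + (40 + 1)*((18 + 38)*(299/9 + 47))) - 26543 = (17 + 41*(56*(722/9))) - 26543 = (17 + 41*(40432/9)) - 26543 = (17 + 1657712/9) - 26543 = 1657865/9 - 26543 = 1418978/9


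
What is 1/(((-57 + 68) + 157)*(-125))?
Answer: -1/21000 ≈ -4.7619e-5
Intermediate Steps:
1/(((-57 + 68) + 157)*(-125)) = 1/((11 + 157)*(-125)) = 1/(168*(-125)) = 1/(-21000) = -1/21000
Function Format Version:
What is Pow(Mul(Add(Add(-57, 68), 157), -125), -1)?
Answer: Rational(-1, 21000) ≈ -4.7619e-5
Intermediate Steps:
Pow(Mul(Add(Add(-57, 68), 157), -125), -1) = Pow(Mul(Add(11, 157), -125), -1) = Pow(Mul(168, -125), -1) = Pow(-21000, -1) = Rational(-1, 21000)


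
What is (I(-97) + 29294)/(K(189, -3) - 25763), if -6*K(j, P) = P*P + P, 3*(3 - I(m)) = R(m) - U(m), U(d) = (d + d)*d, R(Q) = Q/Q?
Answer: -26677/19323 ≈ -1.3806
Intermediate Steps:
R(Q) = 1
U(d) = 2*d² (U(d) = (2*d)*d = 2*d²)
I(m) = 8/3 + 2*m²/3 (I(m) = 3 - (1 - 2*m²)/3 = 3 + (-⅓ + 2*m²/3) = 8/3 + 2*m²/3)
K(j, P) = -P/6 - P²/6 (K(j, P) = -(P*P + P)/6 = -(P² + P)/6 = -(P + P²)/6 = -P/6 - P²/6)
(I(-97) + 29294)/(K(189, -3) - 25763) = ((8/3 + (⅔)*(-97)²) + 29294)/(-⅙*(-3)*(1 - 3) - 25763) = ((8/3 + (⅔)*9409) + 29294)/(-⅙*(-3)*(-2) - 25763) = ((8/3 + 18818/3) + 29294)/(-1 - 25763) = (18826/3 + 29294)/(-25764) = (106708/3)*(-1/25764) = -26677/19323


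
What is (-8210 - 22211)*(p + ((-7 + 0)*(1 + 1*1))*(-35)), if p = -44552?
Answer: 1340410102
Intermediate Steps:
(-8210 - 22211)*(p + ((-7 + 0)*(1 + 1*1))*(-35)) = (-8210 - 22211)*(-44552 + ((-7 + 0)*(1 + 1*1))*(-35)) = -30421*(-44552 - 7*(1 + 1)*(-35)) = -30421*(-44552 - 7*2*(-35)) = -30421*(-44552 - 14*(-35)) = -30421*(-44552 + 490) = -30421*(-44062) = 1340410102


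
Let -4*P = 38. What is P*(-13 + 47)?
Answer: -323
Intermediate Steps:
P = -19/2 (P = -¼*38 = -19/2 ≈ -9.5000)
P*(-13 + 47) = -19*(-13 + 47)/2 = -19/2*34 = -323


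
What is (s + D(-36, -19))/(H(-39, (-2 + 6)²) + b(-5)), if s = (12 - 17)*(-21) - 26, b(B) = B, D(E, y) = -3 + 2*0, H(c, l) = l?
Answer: 76/11 ≈ 6.9091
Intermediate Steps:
D(E, y) = -3 (D(E, y) = -3 + 0 = -3)
s = 79 (s = -5*(-21) - 26 = 105 - 26 = 79)
(s + D(-36, -19))/(H(-39, (-2 + 6)²) + b(-5)) = (79 - 3)/((-2 + 6)² - 5) = 76/(4² - 5) = 76/(16 - 5) = 76/11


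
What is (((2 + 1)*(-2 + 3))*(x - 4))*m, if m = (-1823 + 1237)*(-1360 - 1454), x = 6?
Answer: 9894024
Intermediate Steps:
m = 1649004 (m = -586*(-2814) = 1649004)
(((2 + 1)*(-2 + 3))*(x - 4))*m = (((2 + 1)*(-2 + 3))*(6 - 4))*1649004 = ((3*1)*2)*1649004 = (3*2)*1649004 = 6*1649004 = 9894024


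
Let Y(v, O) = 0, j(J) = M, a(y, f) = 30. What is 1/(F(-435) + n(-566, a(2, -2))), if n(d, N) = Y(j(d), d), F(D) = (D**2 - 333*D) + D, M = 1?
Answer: 1/333645 ≈ 2.9972e-6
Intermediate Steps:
F(D) = D**2 - 332*D
j(J) = 1
n(d, N) = 0
1/(F(-435) + n(-566, a(2, -2))) = 1/(-435*(-332 - 435) + 0) = 1/(-435*(-767) + 0) = 1/(333645 + 0) = 1/333645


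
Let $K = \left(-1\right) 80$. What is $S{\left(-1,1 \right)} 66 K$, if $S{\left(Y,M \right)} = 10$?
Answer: $-52800$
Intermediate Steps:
$K = -80$
$S{\left(-1,1 \right)} 66 K = 10 \cdot 66 \left(-80\right) = 660 \left(-80\right) = -52800$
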